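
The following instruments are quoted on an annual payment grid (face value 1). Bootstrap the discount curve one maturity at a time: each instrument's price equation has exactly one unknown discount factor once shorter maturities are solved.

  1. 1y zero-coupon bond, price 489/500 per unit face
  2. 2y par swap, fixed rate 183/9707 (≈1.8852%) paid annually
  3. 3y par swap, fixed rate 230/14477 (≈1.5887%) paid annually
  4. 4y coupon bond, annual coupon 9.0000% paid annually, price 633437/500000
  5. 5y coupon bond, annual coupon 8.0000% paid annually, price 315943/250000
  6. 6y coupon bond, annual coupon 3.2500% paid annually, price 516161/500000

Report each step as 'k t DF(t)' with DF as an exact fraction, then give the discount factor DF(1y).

step 1 [1y] zero: DF = P = 489/500 ≈ 0.978000
step 2 [2y] swap r/1=183/9707: DF=(1 − 183/9707·(0.978000))/(1+183/9707) = 4817/5000 ≈ 0.963400
step 3 [3y] swap r/1=230/14477: DF=(1 − 230/14477·(0.978000+0.963400))/(1+230/14477) = 477/500 ≈ 0.954000
step 4 [4y] bond c/1=9/100: DF=(633437/500000 − 9/100·(0.978000+0.963400+0.954000))/(1+9/100) = 577/625 ≈ 0.923200
step 5 [5y] bond c/1=2/25: DF=(315943/250000 − 2/25·(0.978000+0.963400+0.954000+0.923200))/(1+2/25) = 8873/10000 ≈ 0.887300
step 6 [6y] bond c/1=13/400: DF=(516161/500000 − 13/400·(0.978000+0.963400+0.954000+0.923200+0.887300))/(1+13/400) = 8517/10000 ≈ 0.851700

1 1 489/500
2 2 4817/5000
3 3 477/500
4 4 577/625
5 5 8873/10000
6 6 8517/10000
DF(1y) = 489/500 ≈ 0.978000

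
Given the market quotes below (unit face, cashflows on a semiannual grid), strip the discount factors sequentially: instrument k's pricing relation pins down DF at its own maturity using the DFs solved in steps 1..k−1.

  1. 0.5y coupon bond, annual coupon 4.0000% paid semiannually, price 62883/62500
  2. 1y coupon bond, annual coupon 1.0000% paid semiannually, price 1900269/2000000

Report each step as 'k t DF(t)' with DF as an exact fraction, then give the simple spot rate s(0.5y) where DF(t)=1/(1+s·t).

step 1 [0.5y] bond c/2=1/50: DF=(62883/62500 − 1/50·(0))/(1+1/50) = 1233/1250 ≈ 0.986400
step 2 [1y] bond c/2=1/200: DF=(1900269/2000000 − 1/200·(0.986400))/(1+1/200) = 1881/2000 ≈ 0.940500

1 1/2 1233/1250
2 1 1881/2000
s(0.5y) = (1/(1233/1250) − 1)/(1/2) = 34/1233 ≈ 2.7575%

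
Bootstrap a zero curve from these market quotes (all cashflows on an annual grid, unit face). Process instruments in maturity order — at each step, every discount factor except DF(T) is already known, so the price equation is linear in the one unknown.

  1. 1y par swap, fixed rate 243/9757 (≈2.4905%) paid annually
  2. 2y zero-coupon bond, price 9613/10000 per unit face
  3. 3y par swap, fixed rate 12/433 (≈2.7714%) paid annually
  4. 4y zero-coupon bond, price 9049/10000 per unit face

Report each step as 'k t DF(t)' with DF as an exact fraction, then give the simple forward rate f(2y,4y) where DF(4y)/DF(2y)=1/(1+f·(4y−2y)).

step 1 [1y] swap r/1=243/9757: DF=(1 − 243/9757·(0))/(1+243/9757) = 9757/10000 ≈ 0.975700
step 2 [2y] zero: DF = P = 9613/10000 ≈ 0.961300
step 3 [3y] swap r/1=12/433: DF=(1 − 12/433·(0.975700+0.961300))/(1+12/433) = 1151/1250 ≈ 0.920800
step 4 [4y] zero: DF = P = 9049/10000 ≈ 0.904900

1 1 9757/10000
2 2 9613/10000
3 3 1151/1250
4 4 9049/10000
f(2y,4y) = ((9613/10000)/(9049/10000) − 1)/(2) = 282/9049 ≈ 3.1164%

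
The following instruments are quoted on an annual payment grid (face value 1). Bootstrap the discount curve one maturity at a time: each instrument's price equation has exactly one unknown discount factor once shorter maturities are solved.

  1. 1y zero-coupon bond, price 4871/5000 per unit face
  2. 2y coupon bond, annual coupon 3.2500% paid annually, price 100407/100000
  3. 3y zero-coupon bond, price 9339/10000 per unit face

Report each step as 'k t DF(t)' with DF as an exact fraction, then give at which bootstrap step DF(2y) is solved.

step 1 [1y] zero: DF = P = 4871/5000 ≈ 0.974200
step 2 [2y] bond c/1=13/400: DF=(100407/100000 − 13/400·(0.974200))/(1+13/400) = 4709/5000 ≈ 0.941800
step 3 [3y] zero: DF = P = 9339/10000 ≈ 0.933900

1 1 4871/5000
2 2 4709/5000
3 3 9339/10000
DF(2y) is solved at step 2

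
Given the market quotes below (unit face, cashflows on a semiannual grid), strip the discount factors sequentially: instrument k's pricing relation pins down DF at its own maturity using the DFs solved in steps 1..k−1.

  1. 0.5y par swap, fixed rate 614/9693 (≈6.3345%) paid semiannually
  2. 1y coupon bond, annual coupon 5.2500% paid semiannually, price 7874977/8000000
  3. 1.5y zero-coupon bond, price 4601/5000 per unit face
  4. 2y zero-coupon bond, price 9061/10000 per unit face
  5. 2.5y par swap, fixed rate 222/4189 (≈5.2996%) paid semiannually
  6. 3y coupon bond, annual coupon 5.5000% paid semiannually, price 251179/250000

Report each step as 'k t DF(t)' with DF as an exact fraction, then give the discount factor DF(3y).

step 1 [0.5y] swap r/2=307/9693: DF=(1 − 307/9693·(0))/(1+307/9693) = 9693/10000 ≈ 0.969300
step 2 [1y] bond c/2=21/800: DF=(7874977/8000000 − 21/800·(0.969300))/(1+21/800) = 584/625 ≈ 0.934400
step 3 [1.5y] zero: DF = P = 4601/5000 ≈ 0.920200
step 4 [2y] zero: DF = P = 9061/10000 ≈ 0.906100
step 5 [2.5y] swap r/2=111/4189: DF=(1 − 111/4189·(0.969300+0.934400+0.920200+0.906100))/(1+111/4189) = 8779/10000 ≈ 0.877900
step 6 [3y] bond c/2=11/400: DF=(251179/250000 − 11/400·(0.969300+0.934400+0.920200+0.906100+0.877900))/(1+11/400) = 1709/2000 ≈ 0.854500

1 1/2 9693/10000
2 1 584/625
3 3/2 4601/5000
4 2 9061/10000
5 5/2 8779/10000
6 3 1709/2000
DF(3y) = 1709/2000 ≈ 0.854500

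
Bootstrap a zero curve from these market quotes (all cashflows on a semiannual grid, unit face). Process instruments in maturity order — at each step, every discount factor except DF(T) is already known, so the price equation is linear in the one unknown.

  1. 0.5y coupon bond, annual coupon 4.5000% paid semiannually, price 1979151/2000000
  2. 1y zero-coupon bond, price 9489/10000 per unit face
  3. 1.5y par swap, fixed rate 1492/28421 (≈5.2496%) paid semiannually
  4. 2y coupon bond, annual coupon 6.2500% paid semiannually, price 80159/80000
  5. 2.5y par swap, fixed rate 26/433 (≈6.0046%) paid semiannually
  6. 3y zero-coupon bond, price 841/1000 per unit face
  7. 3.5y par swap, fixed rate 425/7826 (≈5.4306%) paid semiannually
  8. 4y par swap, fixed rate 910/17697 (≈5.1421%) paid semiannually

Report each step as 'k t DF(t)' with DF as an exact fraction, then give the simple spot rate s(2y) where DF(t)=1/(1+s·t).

step 1 [0.5y] bond c/2=9/400: DF=(1979151/2000000 − 9/400·(0))/(1+9/400) = 4839/5000 ≈ 0.967800
step 2 [1y] zero: DF = P = 9489/10000 ≈ 0.948900
step 3 [1.5y] swap r/2=746/28421: DF=(1 − 746/28421·(0.967800+0.948900))/(1+746/28421) = 4627/5000 ≈ 0.925400
step 4 [2y] bond c/2=1/32: DF=(80159/80000 − 1/32·(0.967800+0.948900+0.925400))/(1+1/32) = 1771/2000 ≈ 0.885500
step 5 [2.5y] swap r/2=13/433: DF=(1 − 13/433·(0.967800+0.948900+0.925400+0.885500))/(1+13/433) = 4311/5000 ≈ 0.862200
step 6 [3y] zero: DF = P = 841/1000 ≈ 0.841000
step 7 [3.5y] swap r/2=425/15652: DF=(1 − 425/15652·(0.967800+0.948900+0.925400+0.885500+0.862200+0.841000))/(1+425/15652) = 83/100 ≈ 0.830000
step 8 [4y] swap r/2=455/17697: DF=(1 − 455/17697·(0.967800+0.948900+0.925400+0.885500+0.862200+0.841000+0.830000))/(1+455/17697) = 409/500 ≈ 0.818000

1 1/2 4839/5000
2 1 9489/10000
3 3/2 4627/5000
4 2 1771/2000
5 5/2 4311/5000
6 3 841/1000
7 7/2 83/100
8 4 409/500
s(2y) = (1/(1771/2000) − 1)/(2) = 229/3542 ≈ 6.4653%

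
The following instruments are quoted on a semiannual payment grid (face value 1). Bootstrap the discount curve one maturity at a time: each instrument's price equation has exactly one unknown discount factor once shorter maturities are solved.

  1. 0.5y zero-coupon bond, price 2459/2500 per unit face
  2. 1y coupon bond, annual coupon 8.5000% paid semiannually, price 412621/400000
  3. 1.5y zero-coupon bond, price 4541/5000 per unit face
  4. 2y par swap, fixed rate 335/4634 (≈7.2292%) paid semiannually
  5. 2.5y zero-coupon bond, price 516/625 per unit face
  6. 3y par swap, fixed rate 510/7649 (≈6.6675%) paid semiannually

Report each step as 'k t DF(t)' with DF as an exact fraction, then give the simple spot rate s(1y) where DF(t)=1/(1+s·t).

1 1/2 2459/2500
2 1 4747/5000
3 3/2 4541/5000
4 2 433/500
5 5/2 516/625
6 3 1643/2000
s(1y) = (1/(4747/5000) − 1)/(1) = 253/4747 ≈ 5.3297%

step 1 [0.5y] zero: DF = P = 2459/2500 ≈ 0.983600
step 2 [1y] bond c/2=17/400: DF=(412621/400000 − 17/400·(0.983600))/(1+17/400) = 4747/5000 ≈ 0.949400
step 3 [1.5y] zero: DF = P = 4541/5000 ≈ 0.908200
step 4 [2y] swap r/2=335/9268: DF=(1 − 335/9268·(0.983600+0.949400+0.908200))/(1+335/9268) = 433/500 ≈ 0.866000
step 5 [2.5y] zero: DF = P = 516/625 ≈ 0.825600
step 6 [3y] swap r/2=255/7649: DF=(1 − 255/7649·(0.983600+0.949400+0.908200+0.866000+0.825600))/(1+255/7649) = 1643/2000 ≈ 0.821500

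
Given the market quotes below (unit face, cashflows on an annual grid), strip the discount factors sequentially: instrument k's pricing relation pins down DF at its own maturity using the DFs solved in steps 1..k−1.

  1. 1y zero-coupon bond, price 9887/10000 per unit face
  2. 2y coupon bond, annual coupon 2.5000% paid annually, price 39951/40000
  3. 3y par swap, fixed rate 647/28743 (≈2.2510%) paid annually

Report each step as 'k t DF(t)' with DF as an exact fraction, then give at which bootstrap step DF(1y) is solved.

step 1 [1y] zero: DF = P = 9887/10000 ≈ 0.988700
step 2 [2y] bond c/1=1/40: DF=(39951/40000 − 1/40·(0.988700))/(1+1/40) = 9503/10000 ≈ 0.950300
step 3 [3y] swap r/1=647/28743: DF=(1 − 647/28743·(0.988700+0.950300))/(1+647/28743) = 9353/10000 ≈ 0.935300

1 1 9887/10000
2 2 9503/10000
3 3 9353/10000
DF(1y) is solved at step 1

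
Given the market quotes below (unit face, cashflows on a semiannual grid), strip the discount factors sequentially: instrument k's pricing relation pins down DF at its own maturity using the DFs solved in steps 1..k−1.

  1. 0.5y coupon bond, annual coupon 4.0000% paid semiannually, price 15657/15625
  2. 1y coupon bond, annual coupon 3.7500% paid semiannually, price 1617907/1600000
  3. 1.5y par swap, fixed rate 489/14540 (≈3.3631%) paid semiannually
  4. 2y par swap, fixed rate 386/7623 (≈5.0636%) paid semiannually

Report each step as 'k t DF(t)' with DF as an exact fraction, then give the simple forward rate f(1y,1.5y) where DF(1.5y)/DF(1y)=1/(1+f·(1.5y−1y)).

step 1 [0.5y] bond c/2=1/50: DF=(15657/15625 − 1/50·(0))/(1+1/50) = 614/625 ≈ 0.982400
step 2 [1y] bond c/2=3/160: DF=(1617907/1600000 − 3/160·(0.982400))/(1+3/160) = 1949/2000 ≈ 0.974500
step 3 [1.5y] swap r/2=489/29080: DF=(1 − 489/29080·(0.982400+0.974500))/(1+489/29080) = 9511/10000 ≈ 0.951100
step 4 [2y] swap r/2=193/7623: DF=(1 − 193/7623·(0.982400+0.974500+0.951100))/(1+193/7623) = 1807/2000 ≈ 0.903500

1 1/2 614/625
2 1 1949/2000
3 3/2 9511/10000
4 2 1807/2000
f(1y,1.5y) = ((1949/2000)/(9511/10000) − 1)/(1/2) = 468/9511 ≈ 4.9206%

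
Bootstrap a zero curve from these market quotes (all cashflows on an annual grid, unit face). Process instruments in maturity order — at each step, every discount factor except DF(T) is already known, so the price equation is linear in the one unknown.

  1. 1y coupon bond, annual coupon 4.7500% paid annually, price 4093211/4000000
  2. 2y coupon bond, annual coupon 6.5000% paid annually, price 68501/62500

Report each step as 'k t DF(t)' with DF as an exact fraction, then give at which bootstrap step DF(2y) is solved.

step 1 [1y] bond c/1=19/400: DF=(4093211/4000000 − 19/400·(0))/(1+19/400) = 9769/10000 ≈ 0.976900
step 2 [2y] bond c/1=13/200: DF=(68501/62500 − 13/200·(0.976900))/(1+13/200) = 1939/2000 ≈ 0.969500

1 1 9769/10000
2 2 1939/2000
DF(2y) is solved at step 2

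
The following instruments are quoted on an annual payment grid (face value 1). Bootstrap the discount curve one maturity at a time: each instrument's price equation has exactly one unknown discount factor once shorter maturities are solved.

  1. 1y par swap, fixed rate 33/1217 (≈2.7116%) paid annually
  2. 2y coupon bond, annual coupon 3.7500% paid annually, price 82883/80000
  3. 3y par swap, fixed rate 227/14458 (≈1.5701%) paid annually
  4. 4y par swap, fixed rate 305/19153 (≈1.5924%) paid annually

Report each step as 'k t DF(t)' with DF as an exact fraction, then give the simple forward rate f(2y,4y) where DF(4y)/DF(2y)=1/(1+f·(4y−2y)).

step 1 [1y] swap r/1=33/1217: DF=(1 − 33/1217·(0))/(1+33/1217) = 1217/1250 ≈ 0.973600
step 2 [2y] bond c/1=3/80: DF=(82883/80000 − 3/80·(0.973600))/(1+3/80) = 4817/5000 ≈ 0.963400
step 3 [3y] swap r/1=227/14458: DF=(1 − 227/14458·(0.973600+0.963400))/(1+227/14458) = 4773/5000 ≈ 0.954600
step 4 [4y] swap r/1=305/19153: DF=(1 − 305/19153·(0.973600+0.963400+0.954600))/(1+305/19153) = 939/1000 ≈ 0.939000

1 1 1217/1250
2 2 4817/5000
3 3 4773/5000
4 4 939/1000
f(2y,4y) = ((4817/5000)/(939/1000) − 1)/(2) = 61/4695 ≈ 1.2993%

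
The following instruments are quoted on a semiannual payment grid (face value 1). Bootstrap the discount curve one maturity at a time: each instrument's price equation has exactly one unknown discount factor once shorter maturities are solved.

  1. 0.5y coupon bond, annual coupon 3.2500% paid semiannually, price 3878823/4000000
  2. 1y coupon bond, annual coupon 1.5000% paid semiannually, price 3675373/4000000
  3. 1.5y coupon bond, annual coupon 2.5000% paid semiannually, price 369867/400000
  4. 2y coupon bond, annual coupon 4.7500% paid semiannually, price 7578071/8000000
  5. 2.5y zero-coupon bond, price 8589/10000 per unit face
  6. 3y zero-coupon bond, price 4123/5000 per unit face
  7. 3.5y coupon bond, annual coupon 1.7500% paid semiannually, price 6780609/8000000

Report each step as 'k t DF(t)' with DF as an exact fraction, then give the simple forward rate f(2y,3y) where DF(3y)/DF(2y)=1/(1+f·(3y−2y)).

step 1 [0.5y] bond c/2=13/800: DF=(3878823/4000000 − 13/800·(0))/(1+13/800) = 4771/5000 ≈ 0.954200
step 2 [1y] bond c/2=3/400: DF=(3675373/4000000 − 3/400·(0.954200))/(1+3/400) = 9049/10000 ≈ 0.904900
step 3 [1.5y] bond c/2=1/80: DF=(369867/400000 − 1/80·(0.954200+0.904900))/(1+1/80) = 8903/10000 ≈ 0.890300
step 4 [2y] bond c/2=19/800: DF=(7578071/8000000 − 19/800·(0.954200+0.904900+0.890300))/(1+19/800) = 1723/2000 ≈ 0.861500
step 5 [2.5y] zero: DF = P = 8589/10000 ≈ 0.858900
step 6 [3y] zero: DF = P = 4123/5000 ≈ 0.824600
step 7 [3.5y] bond c/2=7/800: DF=(6780609/8000000 − 7/800·(0.954200+0.904900+0.890300+0.861500+0.858900+0.824600))/(1+7/800) = 7943/10000 ≈ 0.794300

1 1/2 4771/5000
2 1 9049/10000
3 3/2 8903/10000
4 2 1723/2000
5 5/2 8589/10000
6 3 4123/5000
7 7/2 7943/10000
f(2y,3y) = ((1723/2000)/(4123/5000) − 1)/(1) = 369/8246 ≈ 4.4749%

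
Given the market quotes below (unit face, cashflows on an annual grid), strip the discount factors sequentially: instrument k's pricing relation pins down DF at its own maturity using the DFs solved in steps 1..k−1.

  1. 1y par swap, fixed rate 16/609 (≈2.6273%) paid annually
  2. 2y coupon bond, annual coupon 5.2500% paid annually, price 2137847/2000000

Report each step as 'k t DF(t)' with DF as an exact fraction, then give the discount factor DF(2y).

1 1 609/625
2 2 967/1000
DF(2y) = 967/1000 ≈ 0.967000

step 1 [1y] swap r/1=16/609: DF=(1 − 16/609·(0))/(1+16/609) = 609/625 ≈ 0.974400
step 2 [2y] bond c/1=21/400: DF=(2137847/2000000 − 21/400·(0.974400))/(1+21/400) = 967/1000 ≈ 0.967000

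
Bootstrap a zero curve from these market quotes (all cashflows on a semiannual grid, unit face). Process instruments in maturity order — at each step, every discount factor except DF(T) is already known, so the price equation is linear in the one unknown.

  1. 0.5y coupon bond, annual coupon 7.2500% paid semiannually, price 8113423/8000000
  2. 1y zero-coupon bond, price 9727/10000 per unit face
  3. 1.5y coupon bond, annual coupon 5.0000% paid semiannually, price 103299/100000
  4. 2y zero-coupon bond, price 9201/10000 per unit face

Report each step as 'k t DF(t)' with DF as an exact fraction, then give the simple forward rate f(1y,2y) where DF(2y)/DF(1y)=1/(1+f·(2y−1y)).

step 1 [0.5y] bond c/2=29/800: DF=(8113423/8000000 − 29/800·(0))/(1+29/800) = 9787/10000 ≈ 0.978700
step 2 [1y] zero: DF = P = 9727/10000 ≈ 0.972700
step 3 [1.5y] bond c/2=1/40: DF=(103299/100000 − 1/40·(0.978700+0.972700))/(1+1/40) = 4801/5000 ≈ 0.960200
step 4 [2y] zero: DF = P = 9201/10000 ≈ 0.920100

1 1/2 9787/10000
2 1 9727/10000
3 3/2 4801/5000
4 2 9201/10000
f(1y,2y) = ((9727/10000)/(9201/10000) − 1)/(1) = 526/9201 ≈ 5.7168%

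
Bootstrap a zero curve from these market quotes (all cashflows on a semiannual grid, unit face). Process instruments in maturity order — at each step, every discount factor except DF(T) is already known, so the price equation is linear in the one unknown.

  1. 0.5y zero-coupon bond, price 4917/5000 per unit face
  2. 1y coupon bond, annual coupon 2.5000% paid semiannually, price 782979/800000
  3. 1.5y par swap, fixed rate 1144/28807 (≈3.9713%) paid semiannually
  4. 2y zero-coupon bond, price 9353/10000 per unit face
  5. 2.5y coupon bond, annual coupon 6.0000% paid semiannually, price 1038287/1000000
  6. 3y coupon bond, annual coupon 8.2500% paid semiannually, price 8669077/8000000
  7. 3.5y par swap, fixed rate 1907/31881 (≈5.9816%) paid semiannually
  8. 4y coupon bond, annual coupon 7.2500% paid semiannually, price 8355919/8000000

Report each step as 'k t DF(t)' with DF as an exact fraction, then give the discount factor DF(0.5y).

1 1/2 4917/5000
2 1 1909/2000
3 3/2 2357/2500
4 2 9353/10000
5 5/2 8969/10000
6 3 427/500
7 7/2 8093/10000
8 4 7849/10000
DF(0.5y) = 4917/5000 ≈ 0.983400

step 1 [0.5y] zero: DF = P = 4917/5000 ≈ 0.983400
step 2 [1y] bond c/2=1/80: DF=(782979/800000 − 1/80·(0.983400))/(1+1/80) = 1909/2000 ≈ 0.954500
step 3 [1.5y] swap r/2=572/28807: DF=(1 − 572/28807·(0.983400+0.954500))/(1+572/28807) = 2357/2500 ≈ 0.942800
step 4 [2y] zero: DF = P = 9353/10000 ≈ 0.935300
step 5 [2.5y] bond c/2=3/100: DF=(1038287/1000000 − 3/100·(0.983400+0.954500+0.942800+0.935300))/(1+3/100) = 8969/10000 ≈ 0.896900
step 6 [3y] bond c/2=33/800: DF=(8669077/8000000 − 33/800·(0.983400+0.954500+0.942800+0.935300+0.896900))/(1+33/800) = 427/500 ≈ 0.854000
step 7 [3.5y] swap r/2=1907/63762: DF=(1 − 1907/63762·(0.983400+0.954500+0.942800+0.935300+0.896900+0.854000))/(1+1907/63762) = 8093/10000 ≈ 0.809300
step 8 [4y] bond c/2=29/800: DF=(8355919/8000000 − 29/800·(0.983400+0.954500+0.942800+0.935300+0.896900+0.854000+0.809300))/(1+29/800) = 7849/10000 ≈ 0.784900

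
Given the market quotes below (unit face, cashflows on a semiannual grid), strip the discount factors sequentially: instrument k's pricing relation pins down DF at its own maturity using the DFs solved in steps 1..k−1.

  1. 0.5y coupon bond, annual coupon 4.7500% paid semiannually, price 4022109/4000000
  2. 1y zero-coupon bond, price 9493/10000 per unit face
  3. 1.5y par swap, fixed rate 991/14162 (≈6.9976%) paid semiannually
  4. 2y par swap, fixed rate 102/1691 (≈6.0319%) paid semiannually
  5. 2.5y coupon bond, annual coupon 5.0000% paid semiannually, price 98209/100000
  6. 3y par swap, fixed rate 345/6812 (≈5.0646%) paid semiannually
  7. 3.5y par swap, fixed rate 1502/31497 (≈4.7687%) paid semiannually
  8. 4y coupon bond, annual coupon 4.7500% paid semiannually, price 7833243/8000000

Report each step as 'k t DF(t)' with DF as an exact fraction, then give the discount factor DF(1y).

step 1 [0.5y] bond c/2=19/800: DF=(4022109/4000000 − 19/800·(0))/(1+19/800) = 4911/5000 ≈ 0.982200
step 2 [1y] zero: DF = P = 9493/10000 ≈ 0.949300
step 3 [1.5y] swap r/2=991/28324: DF=(1 − 991/28324·(0.982200+0.949300))/(1+991/28324) = 9009/10000 ≈ 0.900900
step 4 [2y] swap r/2=51/1691: DF=(1 − 51/1691·(0.982200+0.949300+0.900900))/(1+51/1691) = 4439/5000 ≈ 0.887800
step 5 [2.5y] bond c/2=1/40: DF=(98209/100000 − 1/40·(0.982200+0.949300+0.900900+0.887800))/(1+1/40) = 4337/5000 ≈ 0.867400
step 6 [3y] swap r/2=345/13624: DF=(1 − 345/13624·(0.982200+0.949300+0.900900+0.887800+0.867400))/(1+345/13624) = 431/500 ≈ 0.862000
step 7 [3.5y] swap r/2=751/31497: DF=(1 − 751/31497·(0.982200+0.949300+0.900900+0.887800+0.867400+0.862000))/(1+751/31497) = 4249/5000 ≈ 0.849800
step 8 [4y] bond c/2=19/800: DF=(7833243/8000000 − 19/800·(0.982200+0.949300+0.900900+0.887800+0.867400+0.862000+0.849800))/(1+19/800) = 8103/10000 ≈ 0.810300

1 1/2 4911/5000
2 1 9493/10000
3 3/2 9009/10000
4 2 4439/5000
5 5/2 4337/5000
6 3 431/500
7 7/2 4249/5000
8 4 8103/10000
DF(1y) = 9493/10000 ≈ 0.949300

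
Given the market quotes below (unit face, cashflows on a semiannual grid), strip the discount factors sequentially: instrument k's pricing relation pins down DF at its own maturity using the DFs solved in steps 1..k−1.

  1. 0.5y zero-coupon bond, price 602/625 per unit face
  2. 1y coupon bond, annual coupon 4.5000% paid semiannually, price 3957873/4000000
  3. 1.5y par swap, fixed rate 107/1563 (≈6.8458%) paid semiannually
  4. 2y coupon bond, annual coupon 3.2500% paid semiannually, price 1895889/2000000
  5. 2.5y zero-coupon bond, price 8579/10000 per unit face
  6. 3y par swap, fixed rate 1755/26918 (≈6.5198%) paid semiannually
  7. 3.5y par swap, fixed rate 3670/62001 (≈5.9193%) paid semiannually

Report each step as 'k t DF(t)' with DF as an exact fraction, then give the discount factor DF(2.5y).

step 1 [0.5y] zero: DF = P = 602/625 ≈ 0.963200
step 2 [1y] bond c/2=9/400: DF=(3957873/4000000 − 9/400·(0.963200))/(1+9/400) = 1893/2000 ≈ 0.946500
step 3 [1.5y] swap r/2=107/3126: DF=(1 − 107/3126·(0.963200+0.946500))/(1+107/3126) = 9037/10000 ≈ 0.903700
step 4 [2y] bond c/2=13/800: DF=(1895889/2000000 − 13/800·(0.963200+0.946500+0.903700))/(1+13/800) = 4439/5000 ≈ 0.887800
step 5 [2.5y] zero: DF = P = 8579/10000 ≈ 0.857900
step 6 [3y] swap r/2=1755/53836: DF=(1 − 1755/53836·(0.963200+0.946500+0.903700+0.887800+0.857900))/(1+1755/53836) = 1649/2000 ≈ 0.824500
step 7 [3.5y] swap r/2=1835/62001: DF=(1 − 1835/62001·(0.963200+0.946500+0.903700+0.887800+0.857900+0.824500))/(1+1835/62001) = 1633/2000 ≈ 0.816500

1 1/2 602/625
2 1 1893/2000
3 3/2 9037/10000
4 2 4439/5000
5 5/2 8579/10000
6 3 1649/2000
7 7/2 1633/2000
DF(2.5y) = 8579/10000 ≈ 0.857900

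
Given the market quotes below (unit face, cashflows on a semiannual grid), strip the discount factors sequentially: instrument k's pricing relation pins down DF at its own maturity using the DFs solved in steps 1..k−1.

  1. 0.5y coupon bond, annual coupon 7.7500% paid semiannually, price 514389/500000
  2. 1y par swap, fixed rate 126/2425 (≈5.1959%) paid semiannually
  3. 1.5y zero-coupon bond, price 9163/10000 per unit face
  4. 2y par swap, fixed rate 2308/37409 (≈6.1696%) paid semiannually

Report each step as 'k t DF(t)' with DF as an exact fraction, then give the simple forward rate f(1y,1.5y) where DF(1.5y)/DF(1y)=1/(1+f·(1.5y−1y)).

step 1 [0.5y] bond c/2=31/800: DF=(514389/500000 − 31/800·(0))/(1+31/800) = 619/625 ≈ 0.990400
step 2 [1y] swap r/2=63/2425: DF=(1 − 63/2425·(0.990400))/(1+63/2425) = 1187/1250 ≈ 0.949600
step 3 [1.5y] zero: DF = P = 9163/10000 ≈ 0.916300
step 4 [2y] swap r/2=1154/37409: DF=(1 − 1154/37409·(0.990400+0.949600+0.916300))/(1+1154/37409) = 4423/5000 ≈ 0.884600

1 1/2 619/625
2 1 1187/1250
3 3/2 9163/10000
4 2 4423/5000
f(1y,1.5y) = ((1187/1250)/(9163/10000) − 1)/(1/2) = 666/9163 ≈ 7.2684%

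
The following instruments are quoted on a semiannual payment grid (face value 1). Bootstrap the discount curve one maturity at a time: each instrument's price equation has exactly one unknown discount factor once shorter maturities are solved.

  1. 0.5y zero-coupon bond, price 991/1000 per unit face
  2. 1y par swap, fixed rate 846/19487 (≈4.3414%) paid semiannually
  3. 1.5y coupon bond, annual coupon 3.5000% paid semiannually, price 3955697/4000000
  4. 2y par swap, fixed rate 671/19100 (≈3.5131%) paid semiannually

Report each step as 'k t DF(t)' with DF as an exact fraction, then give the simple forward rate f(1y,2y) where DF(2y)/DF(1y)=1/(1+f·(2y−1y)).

step 1 [0.5y] zero: DF = P = 991/1000 ≈ 0.991000
step 2 [1y] swap r/2=423/19487: DF=(1 − 423/19487·(0.991000))/(1+423/19487) = 9577/10000 ≈ 0.957700
step 3 [1.5y] bond c/2=7/400: DF=(3955697/4000000 − 7/400·(0.991000+0.957700))/(1+7/400) = 1173/1250 ≈ 0.938400
step 4 [2y] swap r/2=671/38200: DF=(1 − 671/38200·(0.991000+0.957700+0.938400))/(1+671/38200) = 9329/10000 ≈ 0.932900

1 1/2 991/1000
2 1 9577/10000
3 3/2 1173/1250
4 2 9329/10000
f(1y,2y) = ((9577/10000)/(9329/10000) − 1)/(1) = 248/9329 ≈ 2.6584%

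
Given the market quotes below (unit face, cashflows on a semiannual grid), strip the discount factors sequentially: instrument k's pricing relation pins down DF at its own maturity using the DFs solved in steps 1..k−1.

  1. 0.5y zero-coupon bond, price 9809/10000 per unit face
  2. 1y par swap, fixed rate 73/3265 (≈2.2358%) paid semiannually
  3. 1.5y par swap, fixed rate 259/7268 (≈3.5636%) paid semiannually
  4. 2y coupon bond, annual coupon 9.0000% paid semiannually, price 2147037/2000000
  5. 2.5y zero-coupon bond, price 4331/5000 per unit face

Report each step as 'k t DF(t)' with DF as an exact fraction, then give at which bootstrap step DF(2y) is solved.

1 1/2 9809/10000
2 1 9781/10000
3 3/2 4741/5000
4 2 9021/10000
5 5/2 4331/5000
DF(2y) is solved at step 4

step 1 [0.5y] zero: DF = P = 9809/10000 ≈ 0.980900
step 2 [1y] swap r/2=73/6530: DF=(1 − 73/6530·(0.980900))/(1+73/6530) = 9781/10000 ≈ 0.978100
step 3 [1.5y] swap r/2=259/14536: DF=(1 − 259/14536·(0.980900+0.978100))/(1+259/14536) = 4741/5000 ≈ 0.948200
step 4 [2y] bond c/2=9/200: DF=(2147037/2000000 − 9/200·(0.980900+0.978100+0.948200))/(1+9/200) = 9021/10000 ≈ 0.902100
step 5 [2.5y] zero: DF = P = 4331/5000 ≈ 0.866200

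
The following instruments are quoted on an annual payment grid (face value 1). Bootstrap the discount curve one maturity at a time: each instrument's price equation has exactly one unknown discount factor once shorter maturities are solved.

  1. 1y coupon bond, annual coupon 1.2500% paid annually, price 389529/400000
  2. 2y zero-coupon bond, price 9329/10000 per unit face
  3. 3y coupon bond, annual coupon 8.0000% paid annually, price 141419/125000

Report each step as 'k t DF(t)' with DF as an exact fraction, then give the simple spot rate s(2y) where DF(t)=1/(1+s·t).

1 1 4809/5000
2 2 9329/10000
3 3 567/625
s(2y) = (1/(9329/10000) − 1)/(2) = 671/18658 ≈ 3.5963%

step 1 [1y] bond c/1=1/80: DF=(389529/400000 − 1/80·(0))/(1+1/80) = 4809/5000 ≈ 0.961800
step 2 [2y] zero: DF = P = 9329/10000 ≈ 0.932900
step 3 [3y] bond c/1=2/25: DF=(141419/125000 − 2/25·(0.961800+0.932900))/(1+2/25) = 567/625 ≈ 0.907200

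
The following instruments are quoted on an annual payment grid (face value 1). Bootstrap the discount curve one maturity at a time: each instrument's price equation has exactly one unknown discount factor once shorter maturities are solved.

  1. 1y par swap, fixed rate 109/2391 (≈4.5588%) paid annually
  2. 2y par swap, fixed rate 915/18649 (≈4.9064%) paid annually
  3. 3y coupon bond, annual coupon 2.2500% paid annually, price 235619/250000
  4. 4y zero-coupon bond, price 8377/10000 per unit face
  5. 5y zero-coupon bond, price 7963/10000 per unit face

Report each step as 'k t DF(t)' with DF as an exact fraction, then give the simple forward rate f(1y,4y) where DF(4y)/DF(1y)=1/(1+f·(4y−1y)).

1 1 2391/2500
2 2 1817/2000
3 3 8807/10000
4 4 8377/10000
5 5 7963/10000
f(1y,4y) = ((2391/2500)/(8377/10000) − 1)/(3) = 1187/25131 ≈ 4.7233%

step 1 [1y] swap r/1=109/2391: DF=(1 − 109/2391·(0))/(1+109/2391) = 2391/2500 ≈ 0.956400
step 2 [2y] swap r/1=915/18649: DF=(1 − 915/18649·(0.956400))/(1+915/18649) = 1817/2000 ≈ 0.908500
step 3 [3y] bond c/1=9/400: DF=(235619/250000 − 9/400·(0.956400+0.908500))/(1+9/400) = 8807/10000 ≈ 0.880700
step 4 [4y] zero: DF = P = 8377/10000 ≈ 0.837700
step 5 [5y] zero: DF = P = 7963/10000 ≈ 0.796300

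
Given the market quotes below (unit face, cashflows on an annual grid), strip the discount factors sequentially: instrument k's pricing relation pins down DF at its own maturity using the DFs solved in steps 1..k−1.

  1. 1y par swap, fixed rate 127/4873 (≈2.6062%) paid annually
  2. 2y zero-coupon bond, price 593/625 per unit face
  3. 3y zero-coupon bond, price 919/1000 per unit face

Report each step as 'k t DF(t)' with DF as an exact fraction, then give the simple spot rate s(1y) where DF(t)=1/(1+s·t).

step 1 [1y] swap r/1=127/4873: DF=(1 − 127/4873·(0))/(1+127/4873) = 4873/5000 ≈ 0.974600
step 2 [2y] zero: DF = P = 593/625 ≈ 0.948800
step 3 [3y] zero: DF = P = 919/1000 ≈ 0.919000

1 1 4873/5000
2 2 593/625
3 3 919/1000
s(1y) = (1/(4873/5000) − 1)/(1) = 127/4873 ≈ 2.6062%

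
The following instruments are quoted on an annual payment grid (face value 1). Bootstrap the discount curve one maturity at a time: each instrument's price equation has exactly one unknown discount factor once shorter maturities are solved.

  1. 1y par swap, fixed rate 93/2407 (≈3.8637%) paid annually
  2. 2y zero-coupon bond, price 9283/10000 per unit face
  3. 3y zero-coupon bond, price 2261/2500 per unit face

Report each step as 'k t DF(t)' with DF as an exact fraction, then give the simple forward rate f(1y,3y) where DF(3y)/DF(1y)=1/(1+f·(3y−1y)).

step 1 [1y] swap r/1=93/2407: DF=(1 − 93/2407·(0))/(1+93/2407) = 2407/2500 ≈ 0.962800
step 2 [2y] zero: DF = P = 9283/10000 ≈ 0.928300
step 3 [3y] zero: DF = P = 2261/2500 ≈ 0.904400

1 1 2407/2500
2 2 9283/10000
3 3 2261/2500
f(1y,3y) = ((2407/2500)/(2261/2500) − 1)/(2) = 73/2261 ≈ 3.2287%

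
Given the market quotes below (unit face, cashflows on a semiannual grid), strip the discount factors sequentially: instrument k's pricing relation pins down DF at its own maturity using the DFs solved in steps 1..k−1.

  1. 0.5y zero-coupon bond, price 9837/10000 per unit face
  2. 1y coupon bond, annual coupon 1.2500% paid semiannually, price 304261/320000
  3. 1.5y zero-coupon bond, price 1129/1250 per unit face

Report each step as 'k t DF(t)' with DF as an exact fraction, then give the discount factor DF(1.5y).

step 1 [0.5y] zero: DF = P = 9837/10000 ≈ 0.983700
step 2 [1y] bond c/2=1/160: DF=(304261/320000 − 1/160·(0.983700))/(1+1/160) = 2347/2500 ≈ 0.938800
step 3 [1.5y] zero: DF = P = 1129/1250 ≈ 0.903200

1 1/2 9837/10000
2 1 2347/2500
3 3/2 1129/1250
DF(1.5y) = 1129/1250 ≈ 0.903200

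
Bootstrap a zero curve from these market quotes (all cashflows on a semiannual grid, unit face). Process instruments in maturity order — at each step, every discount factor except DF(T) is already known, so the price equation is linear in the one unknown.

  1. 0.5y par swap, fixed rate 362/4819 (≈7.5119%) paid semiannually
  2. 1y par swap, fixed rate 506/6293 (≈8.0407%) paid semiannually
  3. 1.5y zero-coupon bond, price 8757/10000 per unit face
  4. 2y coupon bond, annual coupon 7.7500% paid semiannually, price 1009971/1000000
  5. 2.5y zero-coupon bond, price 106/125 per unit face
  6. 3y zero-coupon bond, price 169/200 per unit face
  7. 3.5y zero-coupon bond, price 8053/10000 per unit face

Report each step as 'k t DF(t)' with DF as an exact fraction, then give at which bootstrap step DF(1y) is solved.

step 1 [0.5y] swap r/2=181/4819: DF=(1 − 181/4819·(0))/(1+181/4819) = 4819/5000 ≈ 0.963800
step 2 [1y] swap r/2=253/6293: DF=(1 − 253/6293·(0.963800))/(1+253/6293) = 9241/10000 ≈ 0.924100
step 3 [1.5y] zero: DF = P = 8757/10000 ≈ 0.875700
step 4 [2y] bond c/2=31/800: DF=(1009971/1000000 − 31/800·(0.963800+0.924100+0.875700))/(1+31/800) = 2173/2500 ≈ 0.869200
step 5 [2.5y] zero: DF = P = 106/125 ≈ 0.848000
step 6 [3y] zero: DF = P = 169/200 ≈ 0.845000
step 7 [3.5y] zero: DF = P = 8053/10000 ≈ 0.805300

1 1/2 4819/5000
2 1 9241/10000
3 3/2 8757/10000
4 2 2173/2500
5 5/2 106/125
6 3 169/200
7 7/2 8053/10000
DF(1y) is solved at step 2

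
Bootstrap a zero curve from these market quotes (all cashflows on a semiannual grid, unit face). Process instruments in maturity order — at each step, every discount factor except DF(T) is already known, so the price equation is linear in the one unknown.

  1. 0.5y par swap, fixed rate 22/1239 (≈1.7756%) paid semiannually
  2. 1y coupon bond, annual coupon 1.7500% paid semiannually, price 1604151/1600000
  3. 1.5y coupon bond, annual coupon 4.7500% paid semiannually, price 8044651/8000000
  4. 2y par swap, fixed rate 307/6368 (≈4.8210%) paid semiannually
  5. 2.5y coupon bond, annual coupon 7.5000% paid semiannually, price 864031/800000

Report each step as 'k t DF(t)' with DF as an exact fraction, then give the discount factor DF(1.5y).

step 1 [0.5y] swap r/2=11/1239: DF=(1 − 11/1239·(0))/(1+11/1239) = 1239/1250 ≈ 0.991200
step 2 [1y] bond c/2=7/800: DF=(1604151/1600000 − 7/800·(0.991200))/(1+7/800) = 9853/10000 ≈ 0.985300
step 3 [1.5y] bond c/2=19/800: DF=(8044651/8000000 − 19/800·(0.991200+0.985300))/(1+19/800) = 2341/2500 ≈ 0.936400
step 4 [2y] swap r/2=307/12736: DF=(1 − 307/12736·(0.991200+0.985300+0.936400))/(1+307/12736) = 9079/10000 ≈ 0.907900
step 5 [2.5y] bond c/2=3/80: DF=(864031/800000 − 3/80·(0.991200+0.985300+0.936400+0.907900))/(1+3/80) = 9029/10000 ≈ 0.902900

1 1/2 1239/1250
2 1 9853/10000
3 3/2 2341/2500
4 2 9079/10000
5 5/2 9029/10000
DF(1.5y) = 2341/2500 ≈ 0.936400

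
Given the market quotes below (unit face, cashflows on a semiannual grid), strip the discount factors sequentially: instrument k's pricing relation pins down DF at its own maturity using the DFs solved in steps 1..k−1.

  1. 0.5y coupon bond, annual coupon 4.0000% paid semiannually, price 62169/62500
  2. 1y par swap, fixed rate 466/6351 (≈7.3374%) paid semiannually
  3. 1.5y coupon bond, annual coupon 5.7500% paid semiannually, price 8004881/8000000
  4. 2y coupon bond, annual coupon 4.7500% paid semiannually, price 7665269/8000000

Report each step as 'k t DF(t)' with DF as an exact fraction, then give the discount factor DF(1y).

1 1/2 1219/1250
2 1 9301/10000
3 3/2 4597/5000
4 2 544/625
DF(1y) = 9301/10000 ≈ 0.930100

step 1 [0.5y] bond c/2=1/50: DF=(62169/62500 − 1/50·(0))/(1+1/50) = 1219/1250 ≈ 0.975200
step 2 [1y] swap r/2=233/6351: DF=(1 − 233/6351·(0.975200))/(1+233/6351) = 9301/10000 ≈ 0.930100
step 3 [1.5y] bond c/2=23/800: DF=(8004881/8000000 − 23/800·(0.975200+0.930100))/(1+23/800) = 4597/5000 ≈ 0.919400
step 4 [2y] bond c/2=19/800: DF=(7665269/8000000 − 19/800·(0.975200+0.930100+0.919400))/(1+19/800) = 544/625 ≈ 0.870400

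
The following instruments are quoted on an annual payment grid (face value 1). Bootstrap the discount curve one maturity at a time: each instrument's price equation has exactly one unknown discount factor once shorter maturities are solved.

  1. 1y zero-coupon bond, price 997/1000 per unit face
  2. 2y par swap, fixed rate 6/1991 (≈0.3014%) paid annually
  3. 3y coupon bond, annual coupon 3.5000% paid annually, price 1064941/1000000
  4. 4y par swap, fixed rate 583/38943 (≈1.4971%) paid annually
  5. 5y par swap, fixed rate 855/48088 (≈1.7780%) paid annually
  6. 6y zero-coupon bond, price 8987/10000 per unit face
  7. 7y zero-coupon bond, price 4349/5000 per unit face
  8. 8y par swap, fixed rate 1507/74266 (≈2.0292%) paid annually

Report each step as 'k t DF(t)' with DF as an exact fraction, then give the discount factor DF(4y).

step 1 [1y] zero: DF = P = 997/1000 ≈ 0.997000
step 2 [2y] swap r/1=6/1991: DF=(1 − 6/1991·(0.997000))/(1+6/1991) = 497/500 ≈ 0.994000
step 3 [3y] bond c/1=7/200: DF=(1064941/1000000 − 7/200·(0.997000+0.994000))/(1+7/200) = 601/625 ≈ 0.961600
step 4 [4y] swap r/1=583/38943: DF=(1 − 583/38943·(0.997000+0.994000+0.961600))/(1+583/38943) = 9417/10000 ≈ 0.941700
step 5 [5y] swap r/1=855/48088: DF=(1 − 855/48088·(0.997000+0.994000+0.961600+0.941700))/(1+855/48088) = 1829/2000 ≈ 0.914500
step 6 [6y] zero: DF = P = 8987/10000 ≈ 0.898700
step 7 [7y] zero: DF = P = 4349/5000 ≈ 0.869800
step 8 [8y] swap r/1=1507/74266: DF=(1 − 1507/74266·(0.997000+0.994000+0.961600+0.941700+0.914500+0.898700+0.869800))/(1+1507/74266) = 8493/10000 ≈ 0.849300

1 1 997/1000
2 2 497/500
3 3 601/625
4 4 9417/10000
5 5 1829/2000
6 6 8987/10000
7 7 4349/5000
8 8 8493/10000
DF(4y) = 9417/10000 ≈ 0.941700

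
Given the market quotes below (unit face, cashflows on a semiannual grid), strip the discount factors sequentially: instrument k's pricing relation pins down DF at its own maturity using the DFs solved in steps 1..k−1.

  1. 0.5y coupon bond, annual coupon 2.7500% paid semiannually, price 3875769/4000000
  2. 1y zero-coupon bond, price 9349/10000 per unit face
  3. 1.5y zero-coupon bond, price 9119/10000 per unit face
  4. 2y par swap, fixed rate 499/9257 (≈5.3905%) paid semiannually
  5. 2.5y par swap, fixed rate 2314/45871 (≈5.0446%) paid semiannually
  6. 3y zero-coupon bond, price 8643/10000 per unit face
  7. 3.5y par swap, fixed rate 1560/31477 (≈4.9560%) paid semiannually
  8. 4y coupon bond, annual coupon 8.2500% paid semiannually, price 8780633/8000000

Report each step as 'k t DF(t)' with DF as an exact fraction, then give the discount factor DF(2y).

step 1 [0.5y] bond c/2=11/800: DF=(3875769/4000000 − 11/800·(0))/(1+11/800) = 4779/5000 ≈ 0.955800
step 2 [1y] zero: DF = P = 9349/10000 ≈ 0.934900
step 3 [1.5y] zero: DF = P = 9119/10000 ≈ 0.911900
step 4 [2y] swap r/2=499/18514: DF=(1 − 499/18514·(0.955800+0.934900+0.911900))/(1+499/18514) = 4501/5000 ≈ 0.900200
step 5 [2.5y] swap r/2=1157/45871: DF=(1 − 1157/45871·(0.955800+0.934900+0.911900+0.900200))/(1+1157/45871) = 8843/10000 ≈ 0.884300
step 6 [3y] zero: DF = P = 8643/10000 ≈ 0.864300
step 7 [3.5y] swap r/2=780/31477: DF=(1 − 780/31477·(0.955800+0.934900+0.911900+0.900200+0.884300+0.864300))/(1+780/31477) = 211/250 ≈ 0.844000
step 8 [4y] bond c/2=33/800: DF=(8780633/8000000 − 33/800·(0.955800+0.934900+0.911900+0.900200+0.884300+0.864300+0.844000))/(1+33/800) = 8047/10000 ≈ 0.804700

1 1/2 4779/5000
2 1 9349/10000
3 3/2 9119/10000
4 2 4501/5000
5 5/2 8843/10000
6 3 8643/10000
7 7/2 211/250
8 4 8047/10000
DF(2y) = 4501/5000 ≈ 0.900200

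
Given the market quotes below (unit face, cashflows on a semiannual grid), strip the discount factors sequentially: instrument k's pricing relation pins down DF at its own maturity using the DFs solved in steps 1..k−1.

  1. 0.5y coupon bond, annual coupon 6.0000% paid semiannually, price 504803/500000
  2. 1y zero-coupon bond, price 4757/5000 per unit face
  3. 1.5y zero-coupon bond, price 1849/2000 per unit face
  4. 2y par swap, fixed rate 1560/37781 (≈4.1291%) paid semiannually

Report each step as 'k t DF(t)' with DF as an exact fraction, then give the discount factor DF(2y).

1 1/2 4901/5000
2 1 4757/5000
3 3/2 1849/2000
4 2 461/500
DF(2y) = 461/500 ≈ 0.922000

step 1 [0.5y] bond c/2=3/100: DF=(504803/500000 − 3/100·(0))/(1+3/100) = 4901/5000 ≈ 0.980200
step 2 [1y] zero: DF = P = 4757/5000 ≈ 0.951400
step 3 [1.5y] zero: DF = P = 1849/2000 ≈ 0.924500
step 4 [2y] swap r/2=780/37781: DF=(1 − 780/37781·(0.980200+0.951400+0.924500))/(1+780/37781) = 461/500 ≈ 0.922000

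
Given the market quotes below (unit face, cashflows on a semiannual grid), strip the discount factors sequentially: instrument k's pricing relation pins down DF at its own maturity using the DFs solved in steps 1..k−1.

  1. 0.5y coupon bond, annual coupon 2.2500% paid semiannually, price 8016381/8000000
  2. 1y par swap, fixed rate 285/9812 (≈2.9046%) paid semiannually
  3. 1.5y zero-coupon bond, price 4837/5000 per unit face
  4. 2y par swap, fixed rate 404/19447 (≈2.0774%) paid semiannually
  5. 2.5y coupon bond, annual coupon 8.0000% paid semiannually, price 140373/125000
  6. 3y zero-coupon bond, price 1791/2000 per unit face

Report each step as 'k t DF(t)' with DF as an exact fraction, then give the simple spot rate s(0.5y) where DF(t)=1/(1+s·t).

1 1/2 9909/10000
2 1 1943/2000
3 3/2 4837/5000
4 2 2399/2500
5 5/2 4651/5000
6 3 1791/2000
s(0.5y) = (1/(9909/10000) − 1)/(1/2) = 182/9909 ≈ 1.8367%

step 1 [0.5y] bond c/2=9/800: DF=(8016381/8000000 − 9/800·(0))/(1+9/800) = 9909/10000 ≈ 0.990900
step 2 [1y] swap r/2=285/19624: DF=(1 − 285/19624·(0.990900))/(1+285/19624) = 1943/2000 ≈ 0.971500
step 3 [1.5y] zero: DF = P = 4837/5000 ≈ 0.967400
step 4 [2y] swap r/2=202/19447: DF=(1 − 202/19447·(0.990900+0.971500+0.967400))/(1+202/19447) = 2399/2500 ≈ 0.959600
step 5 [2.5y] bond c/2=1/25: DF=(140373/125000 − 1/25·(0.990900+0.971500+0.967400+0.959600))/(1+1/25) = 4651/5000 ≈ 0.930200
step 6 [3y] zero: DF = P = 1791/2000 ≈ 0.895500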